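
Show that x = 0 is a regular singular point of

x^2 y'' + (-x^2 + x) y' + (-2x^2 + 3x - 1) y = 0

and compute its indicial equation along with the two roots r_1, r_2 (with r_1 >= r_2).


Divide by x^2 to reach normal form y'' + P_1(x) y' + P_2(x) y = 0 with P_1(x) = -1 + 1/x and P_2(x) = -2 + 3/x - 1/x^2.
x = 0 is a singular point because the y'-coefficient -1 + 1/x has a pole at x = 0 and the y-coefficient -2 + 3/x - 1/x^2 has a pole at x = 0.
It is a regular singular point because x P_1(x) = p(x) = 1 - x and x^2 P_2(x) = q(x) = -2x^2 + 3x - 1 are polynomials, hence analytic at x = 0.
p(0) = 1,  q(0) = -1.
Indicial equation: r(r-1) + p(0) r + q(0) = 0, i.e. r^2 + (p(0) - 1) r + q(0) = 0, i.e. r^2 - 1 = 0.
Discriminant: (0)^2 - 4(-1) = 4, so r = (0 ± 2)/2.
Solving: r_1 = 1, r_2 = -1.

indicial: r^2 - 1 = 0; roots r_1 = 1, r_2 = -1


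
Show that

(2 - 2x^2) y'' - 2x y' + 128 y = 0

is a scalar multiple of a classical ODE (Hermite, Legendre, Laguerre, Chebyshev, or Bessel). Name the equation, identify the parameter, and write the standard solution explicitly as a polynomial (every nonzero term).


All three coefficients share the factor 2; dividing through by 2 gives  (1 - x^2) y'' - x y' + 64 y = 0.
This matches the Chebyshev equation (1 - x^2) y'' - x y' + n^2 y = 0 (note the -x y' term, not -2x y') with n^2 = 64, so n = 8; the polynomial solution is T_8(x).
With y = sum_k a_k x^k, matching x^k gives (k+2)(k+1) a_{k+2} = (k^2 - n^2) a_k = (k - 8)(k + 8) a_k. The right side vanishes at k = 8, so the series with the parity of 8 terminates at degree 8.
Standard normalization: leading coefficient of T_n is 2^(n-1), so a_8 = 2^7 = 128. Work downward with a_k = (k+1)(k+2) a_{k+2} / ((k - 8)(k + 8)):
  a_6 = (7)(8)(128) / ((6 - 8)(6 + 8)) = 7168/(-28) = -256
  a_4 = (5)(6)(-256) / ((4 - 8)(4 + 8)) = -7680/(-48) = 160
  a_2 = (3)(4)(160) / ((2 - 8)(2 + 8)) = 1920/(-60) = -32
  a_0 = (1)(2)(-32) / ((0 - 8)(0 + 8)) = -64/(-64) = 1
Hence T_8(x) = 128 x^8 - 256 x^6 + 160 x^4 - 32 x^2 + 1.

T_8(x); series = 128 x^8 - 256 x^6 + 160 x^4 - 32 x^2 + 1


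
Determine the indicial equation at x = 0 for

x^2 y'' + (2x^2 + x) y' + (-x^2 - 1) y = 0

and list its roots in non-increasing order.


Divide by x^2 to reach normal form y'' + P_1(x) y' + P_2(x) y = 0 with P_1(x) = 2 + 1/x and P_2(x) = -1 - 1/x^2.
x = 0 is a singular point because the y'-coefficient 2 + 1/x has a pole at x = 0 and the y-coefficient -1 - 1/x^2 has a pole at x = 0.
It is a regular singular point because x P_1(x) = p(x) = 2x + 1 and x^2 P_2(x) = q(x) = -x^2 - 1 are polynomials, hence analytic at x = 0.
p(0) = 1,  q(0) = -1.
Indicial equation: r(r-1) + p(0) r + q(0) = 0, i.e. r^2 + (p(0) - 1) r + q(0) = 0, i.e. r^2 - 1 = 0.
Discriminant: (0)^2 - 4(-1) = 4, so r = (0 ± 2)/2.
Solving: r_1 = 1, r_2 = -1.

indicial: r^2 - 1 = 0; roots r_1 = 1, r_2 = -1


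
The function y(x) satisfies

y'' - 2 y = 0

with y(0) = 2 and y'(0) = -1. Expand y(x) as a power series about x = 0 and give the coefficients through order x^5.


Ansatz: y(x) = sum_{n>=0} a_n x^n, so y'(x) = sum_{n>=1} n a_n x^(n-1) and y''(x) = sum_{n>=2} n(n-1) a_n x^(n-2).
Substitute into P(x) y'' + Q(x) y' + R(x) y = 0 with P(x) = 1, Q(x) = 0, R(x) = -2, and match powers of x.
Initial conditions: a_0 = 2, a_1 = -1.
Setting the coefficient of each power of x to zero and solving order by order (substituting the coefficients already found):
  x^0: 2 a_2 - 2 a_0 = 0  ->  2 a_2 = 2 a_0 = 4  ->  a_2 = 2
  x^1: 6 a_3 - 2 a_1 = 0  ->  6 a_3 = 2 a_1 = -2  ->  a_3 = -1/3
  x^2: 12 a_4 - 2 a_2 = 0  ->  12 a_4 = 2 a_2 = 4  ->  a_4 = 1/3
  x^3: 20 a_5 - 2 a_3 = 0  ->  20 a_5 = 2 a_3 = -2/3  ->  a_5 = -1/30
Truncated series: y(x) = 2 - x + 2 x^2 - (1/3) x^3 + (1/3) x^4 - (1/30) x^5 + O(x^6).

a_0 = 2; a_1 = -1; a_2 = 2; a_3 = -1/3; a_4 = 1/3; a_5 = -1/30


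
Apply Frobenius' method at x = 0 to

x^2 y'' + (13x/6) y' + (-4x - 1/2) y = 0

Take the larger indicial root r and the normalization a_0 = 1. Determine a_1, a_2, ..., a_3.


Write in Frobenius form y'' + (p(x)/x) y' + (q(x)/x^2) y = 0:
  p(x) = 13/6,  q(x) = -4x - 1/2.
Indicial equation: r(r-1) + (13/6) r + (-1/2) = 0 -> roots r_1 = 1/3, r_2 = -3/2.
Take r = r_1 = 1/3. Let y(x) = x^r sum_{n>=0} a_n x^n with a_0 = 1.
Substitute y = x^r sum a_n x^n and match x^{r+n}. The recurrence is
  D(n) a_n - 4 a_{n-1} = 0,  where D(n) = (r+n)(r+n-1) + (13/6)(r+n) + (-1/2).
  a_n = 4 / D(n) * a_{n-1}.
Since the indicial polynomial factors as (r - r_1)(r - r_2), D(n) = (r_1 + n - r_1)(r_1 + n - r_2) = n(n + 11/6).
Evaluating step by step (a_0 = 1):
  n = 1: D(1) = 1(1 + 11/6) = 17/6; numerator = 4(1) = 4; a_1 = (4)/(17/6) = 24/17
  n = 2: D(2) = 2(2 + 11/6) = 23/3; numerator = 4(24/17) = 96/17; a_2 = (96/17)/(23/3) = 288/391
  n = 3: D(3) = 3(3 + 11/6) = 29/2; numerator = 4(288/391) = 1152/391; a_3 = (1152/391)/(29/2) = 2304/11339

r = 1/3; a_0 = 1; a_1 = 24/17; a_2 = 288/391; a_3 = 2304/11339


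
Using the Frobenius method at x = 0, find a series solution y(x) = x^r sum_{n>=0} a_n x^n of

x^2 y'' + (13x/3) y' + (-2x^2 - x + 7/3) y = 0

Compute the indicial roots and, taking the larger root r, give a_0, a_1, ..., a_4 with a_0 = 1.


Write in Frobenius form y'' + (p(x)/x) y' + (q(x)/x^2) y = 0:
  p(x) = 13/3,  q(x) = -2x^2 - x + 7/3.
Indicial equation: r(r-1) + (13/3) r + (7/3) = 0 -> roots r_1 = -1, r_2 = -7/3.
Take r = r_1 = -1. Let y(x) = x^r sum_{n>=0} a_n x^n with a_0 = 1.
Substitute y = x^r sum a_n x^n and match x^{r+n}. The recurrence is
  D(n) a_n - 1 a_{n-1} - 2 a_{n-2} = 0,  where D(n) = (r+n)(r+n-1) + (13/3)(r+n) + (7/3).
  a_n = [1 a_{n-1} + 2 a_{n-2}] / D(n).
Since the indicial polynomial factors as (r - r_1)(r - r_2), D(n) = (r_1 + n - r_1)(r_1 + n - r_2) = n(n + 4/3).
Evaluating step by step (a_0 = 1):
  n = 1: D(1) = 1(1 + 4/3) = 7/3; numerator = 1(1) = 1; a_1 = (1)/(7/3) = 3/7
  n = 2: D(2) = 2(2 + 4/3) = 20/3; numerator = 1(3/7) + 2(1) = 17/7; a_2 = (17/7)/(20/3) = 51/140
  n = 3: D(3) = 3(3 + 4/3) = 13; numerator = 1(51/140) + 2(3/7) = 171/140; a_3 = (171/140)/(13) = 171/1820
  n = 4: D(4) = 4(4 + 4/3) = 64/3; numerator = 1(171/1820) + 2(51/140) = 1497/1820; a_4 = (1497/1820)/(64/3) = 4491/116480

r = -1; a_0 = 1; a_1 = 3/7; a_2 = 51/140; a_3 = 171/1820; a_4 = 4491/116480


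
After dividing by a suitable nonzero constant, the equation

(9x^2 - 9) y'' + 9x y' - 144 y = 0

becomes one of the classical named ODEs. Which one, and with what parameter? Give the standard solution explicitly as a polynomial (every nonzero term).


All three coefficients share the factor -9; dividing through by -9 gives  (1 - x^2) y'' - x y' + 16 y = 0.
This matches the Chebyshev equation (1 - x^2) y'' - x y' + n^2 y = 0 (note the -x y' term, not -2x y') with n^2 = 16, so n = 4; the polynomial solution is T_4(x).
With y = sum_k a_k x^k, matching x^k gives (k+2)(k+1) a_{k+2} = (k^2 - n^2) a_k = (k - 4)(k + 4) a_k. The right side vanishes at k = 4, so the series with the parity of 4 terminates at degree 4.
Standard normalization: leading coefficient of T_n is 2^(n-1), so a_4 = 2^3 = 8. Work downward with a_k = (k+1)(k+2) a_{k+2} / ((k - 4)(k + 4)):
  a_2 = (3)(4)(8) / ((2 - 4)(2 + 4)) = 96/(-12) = -8
  a_0 = (1)(2)(-8) / ((0 - 4)(0 + 4)) = -16/(-16) = 1
Hence T_4(x) = 8 x^4 - 8 x^2 + 1.

T_4(x); series = 8 x^4 - 8 x^2 + 1


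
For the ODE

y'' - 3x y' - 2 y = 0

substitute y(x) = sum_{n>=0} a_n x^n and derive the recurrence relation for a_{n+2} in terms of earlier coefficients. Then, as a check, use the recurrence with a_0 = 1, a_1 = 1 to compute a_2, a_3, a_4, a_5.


Substitute y = sum_n a_n x^n.
y''(x) has coefficient (n+2)(n+1) a_{n+2} at x^n;
-3 x y'(x) has coefficient -3 n a_n at x^n (shift);
-2 y(x) has coefficient -2 a_n at x^n.
Matching x^n: (n+2)(n+1) a_{n+2} + (-3n - 2) a_n = 0.
Thus a_{n+2} = (3n + 2) / ((n+1)(n+2)) * a_n.

Check with a_0 = 1, a_1 = 1 (apply the recurrence for n = 0, 1, 2, 3): a_0 = 1, a_1 = 1, a_2 = 1, a_3 = 5/6, a_4 = 2/3, a_5 = 11/24.

a_(n+2) = (3n + 2) / ((n+1)(n+2)) * a_n; check: a_0 = 1, a_1 = 1, a_2 = 1, a_3 = 5/6, a_4 = 2/3, a_5 = 11/24


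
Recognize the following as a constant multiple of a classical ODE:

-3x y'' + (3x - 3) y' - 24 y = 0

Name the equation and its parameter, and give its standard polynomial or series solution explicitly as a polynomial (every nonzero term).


All three coefficients share the factor -3; dividing through by -3 gives  x y'' + (1 - x) y' + 8 y = 0.
This matches the Laguerre equation x y'' + (1 - x) y' + n y = 0 with n = 8; the polynomial solution is L_8(x).
With y = sum_k a_k x^k, matching x^k gives (k+1)k a_{k+1} + (k+1) a_{k+1} - k a_k + n a_k = 0, i.e. (k+1)^2 a_{k+1} = (k - n) a_k = (k - 8) a_k. The right side vanishes at k = 8, so the series terminates at degree 8.
Standard normalization L_n(0) = 1 gives a_0 = 1. Work upward with a_{k+1} = (k - 8) a_k / (k+1)^2:
  a_1 = (0 - 8)(1) / 1^2 = -8/1 = -8
  a_2 = (1 - 8)(-8) / 2^2 = 56/4 = 14
  a_3 = (2 - 8)(14) / 3^2 = -84/9 = -28/3
  a_4 = (3 - 8)(-28/3) / 4^2 = (140/3)/16 = 35/12
  a_5 = (4 - 8)(35/12) / 5^2 = (-35/3)/25 = -7/15
  a_6 = (5 - 8)(-7/15) / 6^2 = (7/5)/36 = 7/180
  a_7 = (6 - 8)(7/180) / 7^2 = (-7/90)/49 = -1/630
  a_8 = (7 - 8)(-1/630) / 8^2 = (1/630)/64 = 1/40320
Hence L_8(x) = x^8/40320 - x^7/630 + 7 x^6/180 - 7 x^5/15 + 35 x^4/12 - 28 x^3/3 + 14 x^2 - 8 x + 1.

L_8(x); series = x^8/40320 - x^7/630 + 7 x^6/180 - 7 x^5/15 + 35 x^4/12 - 28 x^3/3 + 14 x^2 - 8 x + 1


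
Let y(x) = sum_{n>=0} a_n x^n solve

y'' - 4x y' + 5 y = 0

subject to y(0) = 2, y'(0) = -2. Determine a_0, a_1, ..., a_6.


Ansatz: y(x) = sum_{n>=0} a_n x^n, so y'(x) = sum_{n>=1} n a_n x^(n-1) and y''(x) = sum_{n>=2} n(n-1) a_n x^(n-2).
Substitute into P(x) y'' + Q(x) y' + R(x) y = 0 with P(x) = 1, Q(x) = -4x, R(x) = 5, and match powers of x.
Initial conditions: a_0 = 2, a_1 = -2.
Setting the coefficient of each power of x to zero and solving order by order (substituting the coefficients already found):
  x^0: 2 a_2 + 5 a_0 = 0  ->  2 a_2 = -5 a_0 = -10  ->  a_2 = -5
  x^1: 6 a_3 + a_1 = 0  ->  6 a_3 = -a_1 = 2  ->  a_3 = 1/3
  x^2: 12 a_4 - 3 a_2 = 0  ->  12 a_4 = 3 a_2 = -15  ->  a_4 = -5/4
  x^3: 20 a_5 - 7 a_3 = 0  ->  20 a_5 = 7 a_3 = 7/3  ->  a_5 = 7/60
  x^4: 30 a_6 - 11 a_4 = 0  ->  30 a_6 = 11 a_4 = -55/4  ->  a_6 = -11/24
Truncated series: y(x) = 2 - 2 x - 5 x^2 + (1/3) x^3 - (5/4) x^4 + (7/60) x^5 - (11/24) x^6 + O(x^7).

a_0 = 2; a_1 = -2; a_2 = -5; a_3 = 1/3; a_4 = -5/4; a_5 = 7/60; a_6 = -11/24


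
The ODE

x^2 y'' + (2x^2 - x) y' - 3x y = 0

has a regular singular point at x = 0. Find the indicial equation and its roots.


Divide by x^2 to reach normal form y'' + P_1(x) y' + P_2(x) y = 0 with P_1(x) = 2 - 1/x and P_2(x) = -3/x.
x = 0 is a singular point because the y'-coefficient 2 - 1/x has a pole at x = 0 and the y-coefficient -3/x has a pole at x = 0.
It is a regular singular point because x P_1(x) = p(x) = 2x - 1 and x^2 P_2(x) = q(x) = -3x are polynomials, hence analytic at x = 0.
p(0) = -1,  q(0) = 0.
Indicial equation: r(r-1) + p(0) r + q(0) = 0, i.e. r^2 + (p(0) - 1) r + q(0) = 0, i.e. r^2 - 2 r = 0.
Discriminant: (-2)^2 - 4(0) = 4, so r = (2 ± 2)/2.
Solving: r_1 = 2, r_2 = 0.

indicial: r^2 - 2 r = 0; roots r_1 = 2, r_2 = 0


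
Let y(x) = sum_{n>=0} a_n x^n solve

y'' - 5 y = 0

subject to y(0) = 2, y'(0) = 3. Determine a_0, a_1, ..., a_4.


Ansatz: y(x) = sum_{n>=0} a_n x^n, so y'(x) = sum_{n>=1} n a_n x^(n-1) and y''(x) = sum_{n>=2} n(n-1) a_n x^(n-2).
Substitute into P(x) y'' + Q(x) y' + R(x) y = 0 with P(x) = 1, Q(x) = 0, R(x) = -5, and match powers of x.
Initial conditions: a_0 = 2, a_1 = 3.
Setting the coefficient of each power of x to zero and solving order by order (substituting the coefficients already found):
  x^0: 2 a_2 - 5 a_0 = 0  ->  2 a_2 = 5 a_0 = 10  ->  a_2 = 5
  x^1: 6 a_3 - 5 a_1 = 0  ->  6 a_3 = 5 a_1 = 15  ->  a_3 = 5/2
  x^2: 12 a_4 - 5 a_2 = 0  ->  12 a_4 = 5 a_2 = 25  ->  a_4 = 25/12
Truncated series: y(x) = 2 + 3 x + 5 x^2 + (5/2) x^3 + (25/12) x^4 + O(x^5).

a_0 = 2; a_1 = 3; a_2 = 5; a_3 = 5/2; a_4 = 25/12


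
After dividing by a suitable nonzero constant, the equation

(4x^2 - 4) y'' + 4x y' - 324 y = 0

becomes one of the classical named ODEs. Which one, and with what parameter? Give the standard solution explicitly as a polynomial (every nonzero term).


All three coefficients share the factor -4; dividing through by -4 gives  (1 - x^2) y'' - x y' + 81 y = 0.
This matches the Chebyshev equation (1 - x^2) y'' - x y' + n^2 y = 0 (note the -x y' term, not -2x y') with n^2 = 81, so n = 9; the polynomial solution is T_9(x).
With y = sum_k a_k x^k, matching x^k gives (k+2)(k+1) a_{k+2} = (k^2 - n^2) a_k = (k - 9)(k + 9) a_k. The right side vanishes at k = 9, so the series with the parity of 9 terminates at degree 9.
Standard normalization: leading coefficient of T_n is 2^(n-1), so a_9 = 2^8 = 256. Work downward with a_k = (k+1)(k+2) a_{k+2} / ((k - 9)(k + 9)):
  a_7 = (8)(9)(256) / ((7 - 9)(7 + 9)) = 18432/(-32) = -576
  a_5 = (6)(7)(-576) / ((5 - 9)(5 + 9)) = -24192/(-56) = 432
  a_3 = (4)(5)(432) / ((3 - 9)(3 + 9)) = 8640/(-72) = -120
  a_1 = (2)(3)(-120) / ((1 - 9)(1 + 9)) = -720/(-80) = 9
Hence T_9(x) = 256 x^9 - 576 x^7 + 432 x^5 - 120 x^3 + 9 x.

T_9(x); series = 256 x^9 - 576 x^7 + 432 x^5 - 120 x^3 + 9 x


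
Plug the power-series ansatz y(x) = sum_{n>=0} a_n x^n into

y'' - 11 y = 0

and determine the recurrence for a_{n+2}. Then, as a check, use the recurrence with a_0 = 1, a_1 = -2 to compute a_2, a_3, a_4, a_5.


Substitute y = sum_n a_n x^n into y'' + (const) y = 0.
y''(x) = sum_{n>=0} (n+2)(n+1) a_{n+2} x^n.
The ODE becomes sum_n [(n+2)(n+1) a_{n+2} - 11 a_n] x^n = 0.
Setting each coefficient to zero gives the recurrence:
  (n+2)(n+1) a_{n+2} - 11 a_n = 0,
  a_{n+2} = 11 / ((n+1)(n+2)) a_n.

Check with a_0 = 1, a_1 = -2 (apply the recurrence for n = 0, 1, 2, 3): a_0 = 1, a_1 = -2, a_2 = 11/2, a_3 = -11/3, a_4 = 121/24, a_5 = -121/60.

a_{n+2} = 11/((n+1)(n+2)) * a_n; check: a_0 = 1, a_1 = -2, a_2 = 11/2, a_3 = -11/3, a_4 = 121/24, a_5 = -121/60


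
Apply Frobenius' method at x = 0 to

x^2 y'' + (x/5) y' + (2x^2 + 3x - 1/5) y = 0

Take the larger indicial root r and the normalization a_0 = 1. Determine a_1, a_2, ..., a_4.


Write in Frobenius form y'' + (p(x)/x) y' + (q(x)/x^2) y = 0:
  p(x) = 1/5,  q(x) = 2x^2 + 3x - 1/5.
Indicial equation: r(r-1) + (1/5) r + (-1/5) = 0 -> roots r_1 = 1, r_2 = -1/5.
Take r = r_1 = 1. Let y(x) = x^r sum_{n>=0} a_n x^n with a_0 = 1.
Substitute y = x^r sum a_n x^n and match x^{r+n}. The recurrence is
  D(n) a_n + 3 a_{n-1} + 2 a_{n-2} = 0,  where D(n) = (r+n)(r+n-1) + (1/5)(r+n) + (-1/5).
  a_n = [-3 a_{n-1} - 2 a_{n-2}] / D(n).
Since the indicial polynomial factors as (r - r_1)(r - r_2), D(n) = (r_1 + n - r_1)(r_1 + n - r_2) = n(n + 6/5).
Evaluating step by step (a_0 = 1):
  n = 1: D(1) = 1(1 + 6/5) = 11/5; numerator = -3(1) = -3; a_1 = (-3)/(11/5) = -15/11
  n = 2: D(2) = 2(2 + 6/5) = 32/5; numerator = -3(-15/11) - 2(1) = 23/11; a_2 = (23/11)/(32/5) = 115/352
  n = 3: D(3) = 3(3 + 6/5) = 63/5; numerator = -3(115/352) - 2(-15/11) = 615/352; a_3 = (615/352)/(63/5) = 1025/7392
  n = 4: D(4) = 4(4 + 6/5) = 104/5; numerator = -3(1025/7392) - 2(115/352) = -2635/2464; a_4 = (-2635/2464)/(104/5) = -13175/256256

r = 1; a_0 = 1; a_1 = -15/11; a_2 = 115/352; a_3 = 1025/7392; a_4 = -13175/256256


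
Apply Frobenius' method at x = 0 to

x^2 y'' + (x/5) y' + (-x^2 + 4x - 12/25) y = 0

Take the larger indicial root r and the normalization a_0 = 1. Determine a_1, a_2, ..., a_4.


Write in Frobenius form y'' + (p(x)/x) y' + (q(x)/x^2) y = 0:
  p(x) = 1/5,  q(x) = -x^2 + 4x - 12/25.
Indicial equation: r(r-1) + (1/5) r + (-12/25) = 0 -> roots r_1 = 6/5, r_2 = -2/5.
Take r = r_1 = 6/5. Let y(x) = x^r sum_{n>=0} a_n x^n with a_0 = 1.
Substitute y = x^r sum a_n x^n and match x^{r+n}. The recurrence is
  D(n) a_n + 4 a_{n-1} - 1 a_{n-2} = 0,  where D(n) = (r+n)(r+n-1) + (1/5)(r+n) + (-12/25).
  a_n = [-4 a_{n-1} + 1 a_{n-2}] / D(n).
Since the indicial polynomial factors as (r - r_1)(r - r_2), D(n) = (r_1 + n - r_1)(r_1 + n - r_2) = n(n + 8/5).
Evaluating step by step (a_0 = 1):
  n = 1: D(1) = 1(1 + 8/5) = 13/5; numerator = -4(1) = -4; a_1 = (-4)/(13/5) = -20/13
  n = 2: D(2) = 2(2 + 8/5) = 36/5; numerator = -4(-20/13) + 1(1) = 93/13; a_2 = (93/13)/(36/5) = 155/156
  n = 3: D(3) = 3(3 + 8/5) = 69/5; numerator = -4(155/156) + 1(-20/13) = -215/39; a_3 = (-215/39)/(69/5) = -1075/2691
  n = 4: D(4) = 4(4 + 8/5) = 112/5; numerator = -4(-1075/2691) + 1(155/156) = 27895/10764; a_4 = (27895/10764)/(112/5) = 19925/172224

r = 6/5; a_0 = 1; a_1 = -20/13; a_2 = 155/156; a_3 = -1075/2691; a_4 = 19925/172224


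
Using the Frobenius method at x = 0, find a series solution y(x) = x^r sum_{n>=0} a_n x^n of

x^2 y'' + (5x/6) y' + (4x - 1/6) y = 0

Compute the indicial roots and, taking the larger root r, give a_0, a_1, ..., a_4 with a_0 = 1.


Write in Frobenius form y'' + (p(x)/x) y' + (q(x)/x^2) y = 0:
  p(x) = 5/6,  q(x) = 4x - 1/6.
Indicial equation: r(r-1) + (5/6) r + (-1/6) = 0 -> roots r_1 = 1/2, r_2 = -1/3.
Take r = r_1 = 1/2. Let y(x) = x^r sum_{n>=0} a_n x^n with a_0 = 1.
Substitute y = x^r sum a_n x^n and match x^{r+n}. The recurrence is
  D(n) a_n + 4 a_{n-1} = 0,  where D(n) = (r+n)(r+n-1) + (5/6)(r+n) + (-1/6).
  a_n = -4 / D(n) * a_{n-1}.
Since the indicial polynomial factors as (r - r_1)(r - r_2), D(n) = (r_1 + n - r_1)(r_1 + n - r_2) = n(n + 5/6).
Evaluating step by step (a_0 = 1):
  n = 1: D(1) = 1(1 + 5/6) = 11/6; numerator = -4(1) = -4; a_1 = (-4)/(11/6) = -24/11
  n = 2: D(2) = 2(2 + 5/6) = 17/3; numerator = -4(-24/11) = 96/11; a_2 = (96/11)/(17/3) = 288/187
  n = 3: D(3) = 3(3 + 5/6) = 23/2; numerator = -4(288/187) = -1152/187; a_3 = (-1152/187)/(23/2) = -2304/4301
  n = 4: D(4) = 4(4 + 5/6) = 58/3; numerator = -4(-2304/4301) = 9216/4301; a_4 = (9216/4301)/(58/3) = 13824/124729

r = 1/2; a_0 = 1; a_1 = -24/11; a_2 = 288/187; a_3 = -2304/4301; a_4 = 13824/124729


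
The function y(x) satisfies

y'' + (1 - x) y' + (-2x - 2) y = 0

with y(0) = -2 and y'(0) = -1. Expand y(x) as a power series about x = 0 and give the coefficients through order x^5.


Ansatz: y(x) = sum_{n>=0} a_n x^n, so y'(x) = sum_{n>=1} n a_n x^(n-1) and y''(x) = sum_{n>=2} n(n-1) a_n x^(n-2).
Substitute into P(x) y'' + Q(x) y' + R(x) y = 0 with P(x) = 1, Q(x) = 1 - x, R(x) = -2x - 2, and match powers of x.
Initial conditions: a_0 = -2, a_1 = -1.
Setting the coefficient of each power of x to zero and solving order by order (substituting the coefficients already found):
  x^0: 2 a_2 + a_1 - 2 a_0 = 0  ->  2 a_2 = -a_1 + 2 a_0 = -3  ->  a_2 = -3/2
  x^1: 6 a_3 + 2 a_2 - 3 a_1 - 2 a_0 = 0  ->  6 a_3 = -2 a_2 + 3 a_1 + 2 a_0 = -4  ->  a_3 = -2/3
  x^2: 12 a_4 + 3 a_3 - 4 a_2 - 2 a_1 = 0  ->  12 a_4 = -3 a_3 + 4 a_2 + 2 a_1 = -6  ->  a_4 = -1/2
  x^3: 20 a_5 + 4 a_4 - 5 a_3 - 2 a_2 = 0  ->  20 a_5 = -4 a_4 + 5 a_3 + 2 a_2 = -13/3  ->  a_5 = -13/60
Truncated series: y(x) = -2 - x - (3/2) x^2 - (2/3) x^3 - (1/2) x^4 - (13/60) x^5 + O(x^6).

a_0 = -2; a_1 = -1; a_2 = -3/2; a_3 = -2/3; a_4 = -1/2; a_5 = -13/60


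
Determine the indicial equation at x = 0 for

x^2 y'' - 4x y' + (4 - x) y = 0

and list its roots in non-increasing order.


Divide by x^2 to reach normal form y'' + P_1(x) y' + P_2(x) y = 0 with P_1(x) = -4/x and P_2(x) = -1/x + 4/x^2.
x = 0 is a singular point because the y'-coefficient -4/x has a pole at x = 0 and the y-coefficient -1/x + 4/x^2 has a pole at x = 0.
It is a regular singular point because x P_1(x) = p(x) = -4 and x^2 P_2(x) = q(x) = 4 - x are polynomials, hence analytic at x = 0.
p(0) = -4,  q(0) = 4.
Indicial equation: r(r-1) + p(0) r + q(0) = 0, i.e. r^2 + (p(0) - 1) r + q(0) = 0, i.e. r^2 - 5 r + 4 = 0.
Discriminant: (-5)^2 - 4(4) = 9, so r = (5 ± 3)/2.
Solving: r_1 = 4, r_2 = 1.

indicial: r^2 - 5 r + 4 = 0; roots r_1 = 4, r_2 = 1


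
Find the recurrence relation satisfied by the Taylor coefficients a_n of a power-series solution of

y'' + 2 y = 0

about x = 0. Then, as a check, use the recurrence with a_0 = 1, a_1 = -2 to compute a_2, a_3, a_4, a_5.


Substitute y = sum_n a_n x^n into y'' + (const) y = 0.
y''(x) = sum_{n>=0} (n+2)(n+1) a_{n+2} x^n.
The ODE becomes sum_n [(n+2)(n+1) a_{n+2} + 2 a_n] x^n = 0.
Setting each coefficient to zero gives the recurrence:
  (n+2)(n+1) a_{n+2} + 2 a_n = 0,
  a_{n+2} = -2 / ((n+1)(n+2)) a_n.

Check with a_0 = 1, a_1 = -2 (apply the recurrence for n = 0, 1, 2, 3): a_0 = 1, a_1 = -2, a_2 = -1, a_3 = 2/3, a_4 = 1/6, a_5 = -1/15.

a_{n+2} = -2/((n+1)(n+2)) * a_n; check: a_0 = 1, a_1 = -2, a_2 = -1, a_3 = 2/3, a_4 = 1/6, a_5 = -1/15


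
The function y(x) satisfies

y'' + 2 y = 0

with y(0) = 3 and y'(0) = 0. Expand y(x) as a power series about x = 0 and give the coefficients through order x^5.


Ansatz: y(x) = sum_{n>=0} a_n x^n, so y'(x) = sum_{n>=1} n a_n x^(n-1) and y''(x) = sum_{n>=2} n(n-1) a_n x^(n-2).
Substitute into P(x) y'' + Q(x) y' + R(x) y = 0 with P(x) = 1, Q(x) = 0, R(x) = 2, and match powers of x.
Initial conditions: a_0 = 3, a_1 = 0.
Setting the coefficient of each power of x to zero and solving order by order (substituting the coefficients already found):
  x^0: 2 a_2 + 2 a_0 = 0  ->  2 a_2 = -2 a_0 = -6  ->  a_2 = -3
  x^1: 6 a_3 + 2 a_1 = 0  ->  6 a_3 = -2 a_1 = 0  ->  a_3 = 0
  x^2: 12 a_4 + 2 a_2 = 0  ->  12 a_4 = -2 a_2 = 6  ->  a_4 = 1/2
  x^3: 20 a_5 + 2 a_3 = 0  ->  20 a_5 = -2 a_3 = 0  ->  a_5 = 0
Truncated series: y(x) = 3 - 3 x^2 + (1/2) x^4 + O(x^6).

a_0 = 3; a_1 = 0; a_2 = -3; a_3 = 0; a_4 = 1/2; a_5 = 0


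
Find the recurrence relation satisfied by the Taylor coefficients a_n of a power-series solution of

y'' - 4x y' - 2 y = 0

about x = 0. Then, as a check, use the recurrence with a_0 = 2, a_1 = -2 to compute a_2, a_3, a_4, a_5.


Substitute y = sum_n a_n x^n.
y''(x) has coefficient (n+2)(n+1) a_{n+2} at x^n;
-4 x y'(x) has coefficient -4 n a_n at x^n (shift);
-2 y(x) has coefficient -2 a_n at x^n.
Matching x^n: (n+2)(n+1) a_{n+2} + (-4n - 2) a_n = 0.
Thus a_{n+2} = (4n + 2) / ((n+1)(n+2)) * a_n.

Check with a_0 = 2, a_1 = -2 (apply the recurrence for n = 0, 1, 2, 3): a_0 = 2, a_1 = -2, a_2 = 2, a_3 = -2, a_4 = 5/3, a_5 = -7/5.

a_(n+2) = (4n + 2) / ((n+1)(n+2)) * a_n; check: a_0 = 2, a_1 = -2, a_2 = 2, a_3 = -2, a_4 = 5/3, a_5 = -7/5


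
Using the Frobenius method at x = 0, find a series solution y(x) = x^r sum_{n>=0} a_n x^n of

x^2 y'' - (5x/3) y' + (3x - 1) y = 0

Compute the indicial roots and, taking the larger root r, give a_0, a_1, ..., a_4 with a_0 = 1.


Write in Frobenius form y'' + (p(x)/x) y' + (q(x)/x^2) y = 0:
  p(x) = -5/3,  q(x) = 3x - 1.
Indicial equation: r(r-1) + (-5/3) r + (-1) = 0 -> roots r_1 = 3, r_2 = -1/3.
Take r = r_1 = 3. Let y(x) = x^r sum_{n>=0} a_n x^n with a_0 = 1.
Substitute y = x^r sum a_n x^n and match x^{r+n}. The recurrence is
  D(n) a_n + 3 a_{n-1} = 0,  where D(n) = (r+n)(r+n-1) + (-5/3)(r+n) + (-1).
  a_n = -3 / D(n) * a_{n-1}.
Since the indicial polynomial factors as (r - r_1)(r - r_2), D(n) = (r_1 + n - r_1)(r_1 + n - r_2) = n(n + 10/3).
Evaluating step by step (a_0 = 1):
  n = 1: D(1) = 1(1 + 10/3) = 13/3; numerator = -3(1) = -3; a_1 = (-3)/(13/3) = -9/13
  n = 2: D(2) = 2(2 + 10/3) = 32/3; numerator = -3(-9/13) = 27/13; a_2 = (27/13)/(32/3) = 81/416
  n = 3: D(3) = 3(3 + 10/3) = 19; numerator = -3(81/416) = -243/416; a_3 = (-243/416)/(19) = -243/7904
  n = 4: D(4) = 4(4 + 10/3) = 88/3; numerator = -3(-243/7904) = 729/7904; a_4 = (729/7904)/(88/3) = 2187/695552

r = 3; a_0 = 1; a_1 = -9/13; a_2 = 81/416; a_3 = -243/7904; a_4 = 2187/695552


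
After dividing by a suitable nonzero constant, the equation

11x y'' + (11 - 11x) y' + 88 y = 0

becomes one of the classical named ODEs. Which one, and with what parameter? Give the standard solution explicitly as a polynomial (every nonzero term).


All three coefficients share the factor 11; dividing through by 11 gives  x y'' + (1 - x) y' + 8 y = 0.
This matches the Laguerre equation x y'' + (1 - x) y' + n y = 0 with n = 8; the polynomial solution is L_8(x).
With y = sum_k a_k x^k, matching x^k gives (k+1)k a_{k+1} + (k+1) a_{k+1} - k a_k + n a_k = 0, i.e. (k+1)^2 a_{k+1} = (k - n) a_k = (k - 8) a_k. The right side vanishes at k = 8, so the series terminates at degree 8.
Standard normalization L_n(0) = 1 gives a_0 = 1. Work upward with a_{k+1} = (k - 8) a_k / (k+1)^2:
  a_1 = (0 - 8)(1) / 1^2 = -8/1 = -8
  a_2 = (1 - 8)(-8) / 2^2 = 56/4 = 14
  a_3 = (2 - 8)(14) / 3^2 = -84/9 = -28/3
  a_4 = (3 - 8)(-28/3) / 4^2 = (140/3)/16 = 35/12
  a_5 = (4 - 8)(35/12) / 5^2 = (-35/3)/25 = -7/15
  a_6 = (5 - 8)(-7/15) / 6^2 = (7/5)/36 = 7/180
  a_7 = (6 - 8)(7/180) / 7^2 = (-7/90)/49 = -1/630
  a_8 = (7 - 8)(-1/630) / 8^2 = (1/630)/64 = 1/40320
Hence L_8(x) = x^8/40320 - x^7/630 + 7 x^6/180 - 7 x^5/15 + 35 x^4/12 - 28 x^3/3 + 14 x^2 - 8 x + 1.

L_8(x); series = x^8/40320 - x^7/630 + 7 x^6/180 - 7 x^5/15 + 35 x^4/12 - 28 x^3/3 + 14 x^2 - 8 x + 1


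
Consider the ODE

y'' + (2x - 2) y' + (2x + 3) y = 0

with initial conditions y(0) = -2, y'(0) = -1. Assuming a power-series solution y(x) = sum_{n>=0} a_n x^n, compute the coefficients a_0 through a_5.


Ansatz: y(x) = sum_{n>=0} a_n x^n, so y'(x) = sum_{n>=1} n a_n x^(n-1) and y''(x) = sum_{n>=2} n(n-1) a_n x^(n-2).
Substitute into P(x) y'' + Q(x) y' + R(x) y = 0 with P(x) = 1, Q(x) = 2x - 2, R(x) = 2x + 3, and match powers of x.
Initial conditions: a_0 = -2, a_1 = -1.
Setting the coefficient of each power of x to zero and solving order by order (substituting the coefficients already found):
  x^0: 2 a_2 - 2 a_1 + 3 a_0 = 0  ->  2 a_2 = 2 a_1 - 3 a_0 = 4  ->  a_2 = 2
  x^1: 6 a_3 - 4 a_2 + 5 a_1 + 2 a_0 = 0  ->  6 a_3 = 4 a_2 - 5 a_1 - 2 a_0 = 17  ->  a_3 = 17/6
  x^2: 12 a_4 - 6 a_3 + 7 a_2 + 2 a_1 = 0  ->  12 a_4 = 6 a_3 - 7 a_2 - 2 a_1 = 5  ->  a_4 = 5/12
  x^3: 20 a_5 - 8 a_4 + 9 a_3 + 2 a_2 = 0  ->  20 a_5 = 8 a_4 - 9 a_3 - 2 a_2 = -157/6  ->  a_5 = -157/120
Truncated series: y(x) = -2 - x + 2 x^2 + (17/6) x^3 + (5/12) x^4 - (157/120) x^5 + O(x^6).

a_0 = -2; a_1 = -1; a_2 = 2; a_3 = 17/6; a_4 = 5/12; a_5 = -157/120


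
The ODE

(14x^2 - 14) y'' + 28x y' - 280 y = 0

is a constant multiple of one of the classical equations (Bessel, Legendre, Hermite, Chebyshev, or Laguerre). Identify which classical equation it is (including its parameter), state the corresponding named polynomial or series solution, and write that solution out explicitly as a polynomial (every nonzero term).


All three coefficients share the factor -14; dividing through by -14 gives  (1 - x^2) y'' - 2x y' + 20 y = 0.
This matches the Legendre equation (1 - x^2) y'' - 2x y' + n(n+1) y = 0 (note the -2x y' term) with n(n+1) = 20, so n = 4; the polynomial solution is P_4(x).
With y = sum_k a_k x^k, matching x^k gives (k+2)(k+1) a_{k+2} = [k(k+1) - n(n+1)] a_k = (k - 4)(k + 5) a_k. The right side vanishes at k = 4, so the series with the parity of 4 terminates at degree 4.
Standard normalization (P_n(1) = 1): leading coefficient (2n)!/(2^n (n!)^2) = 40320/(16*576) = 35/8, so a_4 = 35/8. Work downward with a_k = (k+1)(k+2) a_{k+2} / ((k - 4)(k + 5)):
  a_2 = (3)(4)(35/8) / ((2 - 4)(2 + 5)) = (105/2)/(-14) = -15/4
  a_0 = (1)(2)(-15/4) / ((0 - 4)(0 + 5)) = (-15/2)/(-20) = 3/8
Hence P_4(x) = 35 x^4/8 - 15 x^2/4 + 3/8.

P_4(x); series = 35 x^4/8 - 15 x^2/4 + 3/8


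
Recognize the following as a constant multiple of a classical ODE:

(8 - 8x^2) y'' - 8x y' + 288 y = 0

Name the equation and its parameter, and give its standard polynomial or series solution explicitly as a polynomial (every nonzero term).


All three coefficients share the factor 8; dividing through by 8 gives  (1 - x^2) y'' - x y' + 36 y = 0.
This matches the Chebyshev equation (1 - x^2) y'' - x y' + n^2 y = 0 (note the -x y' term, not -2x y') with n^2 = 36, so n = 6; the polynomial solution is T_6(x).
With y = sum_k a_k x^k, matching x^k gives (k+2)(k+1) a_{k+2} = (k^2 - n^2) a_k = (k - 6)(k + 6) a_k. The right side vanishes at k = 6, so the series with the parity of 6 terminates at degree 6.
Standard normalization: leading coefficient of T_n is 2^(n-1), so a_6 = 2^5 = 32. Work downward with a_k = (k+1)(k+2) a_{k+2} / ((k - 6)(k + 6)):
  a_4 = (5)(6)(32) / ((4 - 6)(4 + 6)) = 960/(-20) = -48
  a_2 = (3)(4)(-48) / ((2 - 6)(2 + 6)) = -576/(-32) = 18
  a_0 = (1)(2)(18) / ((0 - 6)(0 + 6)) = 36/(-36) = -1
Hence T_6(x) = 32 x^6 - 48 x^4 + 18 x^2 - 1.

T_6(x); series = 32 x^6 - 48 x^4 + 18 x^2 - 1


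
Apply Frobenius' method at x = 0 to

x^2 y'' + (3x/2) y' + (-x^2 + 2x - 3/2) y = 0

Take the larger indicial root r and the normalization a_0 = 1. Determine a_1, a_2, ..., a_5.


Write in Frobenius form y'' + (p(x)/x) y' + (q(x)/x^2) y = 0:
  p(x) = 3/2,  q(x) = -x^2 + 2x - 3/2.
Indicial equation: r(r-1) + (3/2) r + (-3/2) = 0 -> roots r_1 = 1, r_2 = -3/2.
Take r = r_1 = 1. Let y(x) = x^r sum_{n>=0} a_n x^n with a_0 = 1.
Substitute y = x^r sum a_n x^n and match x^{r+n}. The recurrence is
  D(n) a_n + 2 a_{n-1} - 1 a_{n-2} = 0,  where D(n) = (r+n)(r+n-1) + (3/2)(r+n) + (-3/2).
  a_n = [-2 a_{n-1} + 1 a_{n-2}] / D(n).
Since the indicial polynomial factors as (r - r_1)(r - r_2), D(n) = (r_1 + n - r_1)(r_1 + n - r_2) = n(n + 5/2).
Evaluating step by step (a_0 = 1):
  n = 1: D(1) = 1(1 + 5/2) = 7/2; numerator = -2(1) = -2; a_1 = (-2)/(7/2) = -4/7
  n = 2: D(2) = 2(2 + 5/2) = 9; numerator = -2(-4/7) + 1(1) = 15/7; a_2 = (15/7)/(9) = 5/21
  n = 3: D(3) = 3(3 + 5/2) = 33/2; numerator = -2(5/21) + 1(-4/7) = -22/21; a_3 = (-22/21)/(33/2) = -4/63
  n = 4: D(4) = 4(4 + 5/2) = 26; numerator = -2(-4/63) + 1(5/21) = 23/63; a_4 = (23/63)/(26) = 23/1638
  n = 5: D(5) = 5(5 + 5/2) = 75/2; numerator = -2(23/1638) + 1(-4/63) = -25/273; a_5 = (-25/273)/(75/2) = -2/819

r = 1; a_0 = 1; a_1 = -4/7; a_2 = 5/21; a_3 = -4/63; a_4 = 23/1638; a_5 = -2/819


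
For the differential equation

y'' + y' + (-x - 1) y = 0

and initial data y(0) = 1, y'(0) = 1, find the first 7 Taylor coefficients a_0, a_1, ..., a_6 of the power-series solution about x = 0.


Ansatz: y(x) = sum_{n>=0} a_n x^n, so y'(x) = sum_{n>=1} n a_n x^(n-1) and y''(x) = sum_{n>=2} n(n-1) a_n x^(n-2).
Substitute into P(x) y'' + Q(x) y' + R(x) y = 0 with P(x) = 1, Q(x) = 1, R(x) = -x - 1, and match powers of x.
Initial conditions: a_0 = 1, a_1 = 1.
Setting the coefficient of each power of x to zero and solving order by order (substituting the coefficients already found):
  x^0: 2 a_2 + a_1 - a_0 = 0  ->  2 a_2 = -a_1 + a_0 = 0  ->  a_2 = 0
  x^1: 6 a_3 + 2 a_2 - a_1 - a_0 = 0  ->  6 a_3 = -2 a_2 + a_1 + a_0 = 2  ->  a_3 = 1/3
  x^2: 12 a_4 + 3 a_3 - a_2 - a_1 = 0  ->  12 a_4 = -3 a_3 + a_2 + a_1 = 0  ->  a_4 = 0
  x^3: 20 a_5 + 4 a_4 - a_3 - a_2 = 0  ->  20 a_5 = -4 a_4 + a_3 + a_2 = 1/3  ->  a_5 = 1/60
  x^4: 30 a_6 + 5 a_5 - a_4 - a_3 = 0  ->  30 a_6 = -5 a_5 + a_4 + a_3 = 1/4  ->  a_6 = 1/120
Truncated series: y(x) = 1 + x + (1/3) x^3 + (1/60) x^5 + (1/120) x^6 + O(x^7).

a_0 = 1; a_1 = 1; a_2 = 0; a_3 = 1/3; a_4 = 0; a_5 = 1/60; a_6 = 1/120


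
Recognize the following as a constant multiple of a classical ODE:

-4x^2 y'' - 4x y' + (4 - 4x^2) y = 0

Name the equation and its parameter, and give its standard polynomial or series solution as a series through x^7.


All three coefficients share the factor -4; dividing through by -4 gives  x^2 y'' + x y' + (x^2 - 1) y = 0.
This matches the Bessel equation x^2 y'' + x y' + (x^2 - nu^2) y = 0 with nu^2 = 1, so nu = 1; the solution bounded at x = 0 is J_1(x).
Frobenius at x = 0: indicial roots ±nu; for r = nu the recurrence k(k + 2nu) c_k = -c_{k-2} gives the standard series J_nu(x) = sum_{k>=0} (-1)^k / (k! (k+nu)!) (x/2)^(2k+nu). Evaluate the first 4 terms:
  k = 0: (-1)^0 / (0! * 1! * 2^1) x^1 = 1/(1*1*2) x^1 = (1/2) x^1
  k = 1: (-1)^1 / (1! * 2! * 2^3) x^3 = -1/(1*2*8) x^3 = (-1/16) x^3
  k = 2: (-1)^2 / (2! * 3! * 2^5) x^5 = 1/(2*6*32) x^5 = (1/384) x^5
  k = 3: (-1)^3 / (3! * 4! * 2^7) x^7 = -1/(6*24*128) x^7 = (-1/18432) x^7
Hence J_1(x) = -x^7/18432 + x^5/384 - x^3/16 + x/2 + ....

J_1(x); series = -x^7/18432 + x^5/384 - x^3/16 + x/2


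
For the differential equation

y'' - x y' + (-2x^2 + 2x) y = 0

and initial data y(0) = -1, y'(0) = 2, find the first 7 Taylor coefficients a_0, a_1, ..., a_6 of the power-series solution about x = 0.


Ansatz: y(x) = sum_{n>=0} a_n x^n, so y'(x) = sum_{n>=1} n a_n x^(n-1) and y''(x) = sum_{n>=2} n(n-1) a_n x^(n-2).
Substitute into P(x) y'' + Q(x) y' + R(x) y = 0 with P(x) = 1, Q(x) = -x, R(x) = -2x^2 + 2x, and match powers of x.
Initial conditions: a_0 = -1, a_1 = 2.
Setting the coefficient of each power of x to zero and solving order by order (substituting the coefficients already found):
  x^0: 2 a_2 = 0  ->  a_2 = 0
  x^1: 6 a_3 - a_1 + 2 a_0 = 0  ->  6 a_3 = a_1 - 2 a_0 = 4  ->  a_3 = 2/3
  x^2: 12 a_4 - 2 a_2 + 2 a_1 - 2 a_0 = 0  ->  12 a_4 = 2 a_2 - 2 a_1 + 2 a_0 = -6  ->  a_4 = -1/2
  x^3: 20 a_5 - 3 a_3 + 2 a_2 - 2 a_1 = 0  ->  20 a_5 = 3 a_3 - 2 a_2 + 2 a_1 = 6  ->  a_5 = 3/10
  x^4: 30 a_6 - 4 a_4 + 2 a_3 - 2 a_2 = 0  ->  30 a_6 = 4 a_4 - 2 a_3 + 2 a_2 = -10/3  ->  a_6 = -1/9
Truncated series: y(x) = -1 + 2 x + (2/3) x^3 - (1/2) x^4 + (3/10) x^5 - (1/9) x^6 + O(x^7).

a_0 = -1; a_1 = 2; a_2 = 0; a_3 = 2/3; a_4 = -1/2; a_5 = 3/10; a_6 = -1/9


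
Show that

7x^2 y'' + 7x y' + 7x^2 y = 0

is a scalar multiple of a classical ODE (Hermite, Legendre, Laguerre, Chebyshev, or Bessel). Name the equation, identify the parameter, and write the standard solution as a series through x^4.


All three coefficients share the factor 7; dividing through by 7 gives  x^2 y'' + x y' + x^2 y = 0.
This matches the Bessel equation x^2 y'' + x y' + (x^2 - nu^2) y = 0 with nu^2 = 0, so nu = 0; the solution bounded at x = 0 is J_0(x).
Frobenius at x = 0: indicial roots ±nu; for r = nu the recurrence k(k + 2nu) c_k = -c_{k-2} gives the standard series J_nu(x) = sum_{k>=0} (-1)^k / (k! (k+nu)!) (x/2)^(2k+nu). Evaluate the first 3 terms:
  k = 0: (-1)^0 / (0! * 0! * 2^0) x^0 = 1/(1*1*1) x^0 = (1) x^0
  k = 1: (-1)^1 / (1! * 1! * 2^2) x^2 = -1/(1*1*4) x^2 = (-1/4) x^2
  k = 2: (-1)^2 / (2! * 2! * 2^4) x^4 = 1/(2*2*16) x^4 = (1/64) x^4
Hence J_0(x) = x^4/64 - x^2/4 + 1 + ....

J_0(x); series = x^4/64 - x^2/4 + 1


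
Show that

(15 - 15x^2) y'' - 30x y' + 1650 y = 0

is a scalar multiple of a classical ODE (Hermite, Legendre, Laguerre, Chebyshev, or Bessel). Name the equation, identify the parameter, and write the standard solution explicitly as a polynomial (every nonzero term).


All three coefficients share the factor 15; dividing through by 15 gives  (1 - x^2) y'' - 2x y' + 110 y = 0.
This matches the Legendre equation (1 - x^2) y'' - 2x y' + n(n+1) y = 0 (note the -2x y' term) with n(n+1) = 110, so n = 10; the polynomial solution is P_10(x).
With y = sum_k a_k x^k, matching x^k gives (k+2)(k+1) a_{k+2} = [k(k+1) - n(n+1)] a_k = (k - 10)(k + 11) a_k. The right side vanishes at k = 10, so the series with the parity of 10 terminates at degree 10.
Standard normalization (P_n(1) = 1): leading coefficient (2n)!/(2^n (n!)^2) = 2432902008176640000/(1024*13168189440000) = 46189/256, so a_10 = 46189/256. Work downward with a_k = (k+1)(k+2) a_{k+2} / ((k - 10)(k + 11)):
  a_8 = (9)(10)(46189/256) / ((8 - 10)(8 + 11)) = (2078505/128)/(-38) = -109395/256
  a_6 = (7)(8)(-109395/256) / ((6 - 10)(6 + 11)) = (-765765/32)/(-68) = 45045/128
  a_4 = (5)(6)(45045/128) / ((4 - 10)(4 + 11)) = (675675/64)/(-90) = -15015/128
  a_2 = (3)(4)(-15015/128) / ((2 - 10)(2 + 11)) = (-45045/32)/(-104) = 3465/256
  a_0 = (1)(2)(3465/256) / ((0 - 10)(0 + 11)) = (3465/128)/(-110) = -63/256
Hence P_10(x) = 46189 x^10/256 - 109395 x^8/256 + 45045 x^6/128 - 15015 x^4/128 + 3465 x^2/256 - 63/256.

P_10(x); series = 46189 x^10/256 - 109395 x^8/256 + 45045 x^6/128 - 15015 x^4/128 + 3465 x^2/256 - 63/256


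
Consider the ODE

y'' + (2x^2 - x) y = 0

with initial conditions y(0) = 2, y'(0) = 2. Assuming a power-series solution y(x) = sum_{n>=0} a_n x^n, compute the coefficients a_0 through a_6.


Ansatz: y(x) = sum_{n>=0} a_n x^n, so y'(x) = sum_{n>=1} n a_n x^(n-1) and y''(x) = sum_{n>=2} n(n-1) a_n x^(n-2).
Substitute into P(x) y'' + Q(x) y' + R(x) y = 0 with P(x) = 1, Q(x) = 0, R(x) = 2x^2 - x, and match powers of x.
Initial conditions: a_0 = 2, a_1 = 2.
Setting the coefficient of each power of x to zero and solving order by order (substituting the coefficients already found):
  x^0: 2 a_2 = 0  ->  a_2 = 0
  x^1: 6 a_3 - a_0 = 0  ->  6 a_3 = a_0 = 2  ->  a_3 = 1/3
  x^2: 12 a_4 - a_1 + 2 a_0 = 0  ->  12 a_4 = a_1 - 2 a_0 = -2  ->  a_4 = -1/6
  x^3: 20 a_5 - a_2 + 2 a_1 = 0  ->  20 a_5 = a_2 - 2 a_1 = -4  ->  a_5 = -1/5
  x^4: 30 a_6 - a_3 + 2 a_2 = 0  ->  30 a_6 = a_3 - 2 a_2 = 1/3  ->  a_6 = 1/90
Truncated series: y(x) = 2 + 2 x + (1/3) x^3 - (1/6) x^4 - (1/5) x^5 + (1/90) x^6 + O(x^7).

a_0 = 2; a_1 = 2; a_2 = 0; a_3 = 1/3; a_4 = -1/6; a_5 = -1/5; a_6 = 1/90


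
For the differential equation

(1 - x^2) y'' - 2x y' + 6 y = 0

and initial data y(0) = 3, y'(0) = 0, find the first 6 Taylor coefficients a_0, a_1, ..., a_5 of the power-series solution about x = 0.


Ansatz: y(x) = sum_{n>=0} a_n x^n, so y'(x) = sum_{n>=1} n a_n x^(n-1) and y''(x) = sum_{n>=2} n(n-1) a_n x^(n-2).
Substitute into P(x) y'' + Q(x) y' + R(x) y = 0 with P(x) = 1 - x^2, Q(x) = -2x, R(x) = 6, and match powers of x.
Initial conditions: a_0 = 3, a_1 = 0.
Setting the coefficient of each power of x to zero and solving order by order (substituting the coefficients already found):
  x^0: 2 a_2 + 6 a_0 = 0  ->  2 a_2 = -6 a_0 = -18  ->  a_2 = -9
  x^1: 6 a_3 + 4 a_1 = 0  ->  6 a_3 = -4 a_1 = 0  ->  a_3 = 0
  x^2: 12 a_4 = 0  ->  a_4 = 0
  x^3: 20 a_5 - 6 a_3 = 0  ->  20 a_5 = 6 a_3 = 0  ->  a_5 = 0
Truncated series: y(x) = 3 - 9 x^2 + O(x^6).

a_0 = 3; a_1 = 0; a_2 = -9; a_3 = 0; a_4 = 0; a_5 = 0


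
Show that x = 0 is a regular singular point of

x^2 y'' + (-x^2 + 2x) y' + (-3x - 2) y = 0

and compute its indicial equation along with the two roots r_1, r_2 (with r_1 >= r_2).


Divide by x^2 to reach normal form y'' + P_1(x) y' + P_2(x) y = 0 with P_1(x) = -1 + 2/x and P_2(x) = -3/x - 2/x^2.
x = 0 is a singular point because the y'-coefficient -1 + 2/x has a pole at x = 0 and the y-coefficient -3/x - 2/x^2 has a pole at x = 0.
It is a regular singular point because x P_1(x) = p(x) = 2 - x and x^2 P_2(x) = q(x) = -3x - 2 are polynomials, hence analytic at x = 0.
p(0) = 2,  q(0) = -2.
Indicial equation: r(r-1) + p(0) r + q(0) = 0, i.e. r^2 + (p(0) - 1) r + q(0) = 0, i.e. r^2 + 1 r - 2 = 0.
Discriminant: (1)^2 - 4(-2) = 9, so r = (-1 ± 3)/2.
Solving: r_1 = 1, r_2 = -2.

indicial: r^2 + 1 r - 2 = 0; roots r_1 = 1, r_2 = -2


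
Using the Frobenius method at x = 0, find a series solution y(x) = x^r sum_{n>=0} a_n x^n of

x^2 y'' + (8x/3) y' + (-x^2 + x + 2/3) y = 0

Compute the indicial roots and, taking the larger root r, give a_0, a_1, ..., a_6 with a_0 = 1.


Write in Frobenius form y'' + (p(x)/x) y' + (q(x)/x^2) y = 0:
  p(x) = 8/3,  q(x) = -x^2 + x + 2/3.
Indicial equation: r(r-1) + (8/3) r + (2/3) = 0 -> roots r_1 = -2/3, r_2 = -1.
Take r = r_1 = -2/3. Let y(x) = x^r sum_{n>=0} a_n x^n with a_0 = 1.
Substitute y = x^r sum a_n x^n and match x^{r+n}. The recurrence is
  D(n) a_n + 1 a_{n-1} - 1 a_{n-2} = 0,  where D(n) = (r+n)(r+n-1) + (8/3)(r+n) + (2/3).
  a_n = [-1 a_{n-1} + 1 a_{n-2}] / D(n).
Since the indicial polynomial factors as (r - r_1)(r - r_2), D(n) = (r_1 + n - r_1)(r_1 + n - r_2) = n(n + 1/3).
Evaluating step by step (a_0 = 1):
  n = 1: D(1) = 1(1 + 1/3) = 4/3; numerator = -1(1) = -1; a_1 = (-1)/(4/3) = -3/4
  n = 2: D(2) = 2(2 + 1/3) = 14/3; numerator = -1(-3/4) + 1(1) = 7/4; a_2 = (7/4)/(14/3) = 3/8
  n = 3: D(3) = 3(3 + 1/3) = 10; numerator = -1(3/8) + 1(-3/4) = -9/8; a_3 = (-9/8)/(10) = -9/80
  n = 4: D(4) = 4(4 + 1/3) = 52/3; numerator = -1(-9/80) + 1(3/8) = 39/80; a_4 = (39/80)/(52/3) = 9/320
  n = 5: D(5) = 5(5 + 1/3) = 80/3; numerator = -1(9/320) + 1(-9/80) = -9/64; a_5 = (-9/64)/(80/3) = -27/5120
  n = 6: D(6) = 6(6 + 1/3) = 38; numerator = -1(-27/5120) + 1(9/320) = 171/5120; a_6 = (171/5120)/(38) = 9/10240

r = -2/3; a_0 = 1; a_1 = -3/4; a_2 = 3/8; a_3 = -9/80; a_4 = 9/320; a_5 = -27/5120; a_6 = 9/10240


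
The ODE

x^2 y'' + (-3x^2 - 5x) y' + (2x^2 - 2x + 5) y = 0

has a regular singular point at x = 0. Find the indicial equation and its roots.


Divide by x^2 to reach normal form y'' + P_1(x) y' + P_2(x) y = 0 with P_1(x) = -3 - 5/x and P_2(x) = 2 - 2/x + 5/x^2.
x = 0 is a singular point because the y'-coefficient -3 - 5/x has a pole at x = 0 and the y-coefficient 2 - 2/x + 5/x^2 has a pole at x = 0.
It is a regular singular point because x P_1(x) = p(x) = -3x - 5 and x^2 P_2(x) = q(x) = 2x^2 - 2x + 5 are polynomials, hence analytic at x = 0.
p(0) = -5,  q(0) = 5.
Indicial equation: r(r-1) + p(0) r + q(0) = 0, i.e. r^2 + (p(0) - 1) r + q(0) = 0, i.e. r^2 - 6 r + 5 = 0.
Discriminant: (-6)^2 - 4(5) = 16, so r = (6 ± 4)/2.
Solving: r_1 = 5, r_2 = 1.

indicial: r^2 - 6 r + 5 = 0; roots r_1 = 5, r_2 = 1
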